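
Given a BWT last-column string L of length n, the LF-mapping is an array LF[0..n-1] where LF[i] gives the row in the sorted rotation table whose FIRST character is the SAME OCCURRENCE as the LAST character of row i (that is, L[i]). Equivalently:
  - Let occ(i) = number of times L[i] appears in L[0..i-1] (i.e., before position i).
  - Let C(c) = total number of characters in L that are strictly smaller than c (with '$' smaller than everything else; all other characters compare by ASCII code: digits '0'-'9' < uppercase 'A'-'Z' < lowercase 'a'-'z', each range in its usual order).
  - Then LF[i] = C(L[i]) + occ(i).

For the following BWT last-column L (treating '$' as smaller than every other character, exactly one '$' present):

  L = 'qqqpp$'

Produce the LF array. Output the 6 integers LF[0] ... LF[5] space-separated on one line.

Answer: 3 4 5 1 2 0

Derivation:
Char counts: '$':1, 'p':2, 'q':3
C (first-col start): C('$')=0, C('p')=1, C('q')=3
L[0]='q': occ=0, LF[0]=C('q')+0=3+0=3
L[1]='q': occ=1, LF[1]=C('q')+1=3+1=4
L[2]='q': occ=2, LF[2]=C('q')+2=3+2=5
L[3]='p': occ=0, LF[3]=C('p')+0=1+0=1
L[4]='p': occ=1, LF[4]=C('p')+1=1+1=2
L[5]='$': occ=0, LF[5]=C('$')+0=0+0=0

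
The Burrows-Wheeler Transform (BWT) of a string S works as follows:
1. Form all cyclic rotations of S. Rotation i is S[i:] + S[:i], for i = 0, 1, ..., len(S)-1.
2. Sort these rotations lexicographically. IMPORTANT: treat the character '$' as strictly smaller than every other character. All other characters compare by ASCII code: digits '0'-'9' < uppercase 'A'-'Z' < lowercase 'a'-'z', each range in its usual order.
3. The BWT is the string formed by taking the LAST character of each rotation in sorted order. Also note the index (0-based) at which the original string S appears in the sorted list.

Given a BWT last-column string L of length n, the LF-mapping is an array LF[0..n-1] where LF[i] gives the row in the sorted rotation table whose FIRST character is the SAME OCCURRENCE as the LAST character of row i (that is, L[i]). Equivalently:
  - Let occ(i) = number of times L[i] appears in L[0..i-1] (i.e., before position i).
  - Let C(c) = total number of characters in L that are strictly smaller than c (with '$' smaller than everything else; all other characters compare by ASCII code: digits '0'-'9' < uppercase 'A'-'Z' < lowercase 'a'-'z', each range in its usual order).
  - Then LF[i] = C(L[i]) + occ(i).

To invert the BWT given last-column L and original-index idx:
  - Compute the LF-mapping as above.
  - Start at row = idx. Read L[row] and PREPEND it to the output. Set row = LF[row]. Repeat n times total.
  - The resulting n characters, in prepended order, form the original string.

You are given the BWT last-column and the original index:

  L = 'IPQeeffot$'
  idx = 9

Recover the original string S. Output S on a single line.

LF mapping: 1 2 3 4 5 6 7 8 9 0
Walk LF starting at row 9, prepending L[row]:
  step 1: row=9, L[9]='$', prepend. Next row=LF[9]=0
  step 2: row=0, L[0]='I', prepend. Next row=LF[0]=1
  step 3: row=1, L[1]='P', prepend. Next row=LF[1]=2
  step 4: row=2, L[2]='Q', prepend. Next row=LF[2]=3
  step 5: row=3, L[3]='e', prepend. Next row=LF[3]=4
  step 6: row=4, L[4]='e', prepend. Next row=LF[4]=5
  step 7: row=5, L[5]='f', prepend. Next row=LF[5]=6
  step 8: row=6, L[6]='f', prepend. Next row=LF[6]=7
  step 9: row=7, L[7]='o', prepend. Next row=LF[7]=8
  step 10: row=8, L[8]='t', prepend. Next row=LF[8]=9
Reversed output: toffeeQPI$

Answer: toffeeQPI$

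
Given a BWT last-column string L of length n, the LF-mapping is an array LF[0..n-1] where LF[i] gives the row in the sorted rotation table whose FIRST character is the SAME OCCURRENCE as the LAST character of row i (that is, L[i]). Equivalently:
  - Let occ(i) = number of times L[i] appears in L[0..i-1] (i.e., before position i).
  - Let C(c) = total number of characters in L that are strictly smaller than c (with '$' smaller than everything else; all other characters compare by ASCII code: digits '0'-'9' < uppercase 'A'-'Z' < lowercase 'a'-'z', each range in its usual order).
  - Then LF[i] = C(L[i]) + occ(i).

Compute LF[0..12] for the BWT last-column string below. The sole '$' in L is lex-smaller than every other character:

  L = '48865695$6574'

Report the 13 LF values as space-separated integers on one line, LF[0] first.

Char counts: '$':1, '4':2, '5':3, '6':3, '7':1, '8':2, '9':1
C (first-col start): C('$')=0, C('4')=1, C('5')=3, C('6')=6, C('7')=9, C('8')=10, C('9')=12
L[0]='4': occ=0, LF[0]=C('4')+0=1+0=1
L[1]='8': occ=0, LF[1]=C('8')+0=10+0=10
L[2]='8': occ=1, LF[2]=C('8')+1=10+1=11
L[3]='6': occ=0, LF[3]=C('6')+0=6+0=6
L[4]='5': occ=0, LF[4]=C('5')+0=3+0=3
L[5]='6': occ=1, LF[5]=C('6')+1=6+1=7
L[6]='9': occ=0, LF[6]=C('9')+0=12+0=12
L[7]='5': occ=1, LF[7]=C('5')+1=3+1=4
L[8]='$': occ=0, LF[8]=C('$')+0=0+0=0
L[9]='6': occ=2, LF[9]=C('6')+2=6+2=8
L[10]='5': occ=2, LF[10]=C('5')+2=3+2=5
L[11]='7': occ=0, LF[11]=C('7')+0=9+0=9
L[12]='4': occ=1, LF[12]=C('4')+1=1+1=2

Answer: 1 10 11 6 3 7 12 4 0 8 5 9 2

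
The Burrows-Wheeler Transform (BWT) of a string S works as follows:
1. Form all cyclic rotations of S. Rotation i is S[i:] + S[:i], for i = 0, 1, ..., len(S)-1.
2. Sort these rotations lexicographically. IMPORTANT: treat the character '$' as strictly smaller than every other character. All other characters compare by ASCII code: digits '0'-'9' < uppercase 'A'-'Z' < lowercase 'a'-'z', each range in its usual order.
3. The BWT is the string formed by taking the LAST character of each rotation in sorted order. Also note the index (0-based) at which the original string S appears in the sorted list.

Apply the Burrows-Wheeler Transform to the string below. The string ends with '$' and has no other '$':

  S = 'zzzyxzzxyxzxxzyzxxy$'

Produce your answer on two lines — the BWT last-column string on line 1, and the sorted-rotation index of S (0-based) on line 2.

All 20 rotations (rotation i = S[i:]+S[:i]):
  rot[0] = zzzyxzzxyxzxxzyzxxy$
  rot[1] = zzyxzzxyxzxxzyzxxy$z
  rot[2] = zyxzzxyxzxxzyzxxy$zz
  rot[3] = yxzzxyxzxxzyzxxy$zzz
  rot[4] = xzzxyxzxxzyzxxy$zzzy
  rot[5] = zzxyxzxxzyzxxy$zzzyx
  rot[6] = zxyxzxxzyzxxy$zzzyxz
  rot[7] = xyxzxxzyzxxy$zzzyxzz
  rot[8] = yxzxxzyzxxy$zzzyxzzx
  rot[9] = xzxxzyzxxy$zzzyxzzxy
  rot[10] = zxxzyzxxy$zzzyxzzxyx
  rot[11] = xxzyzxxy$zzzyxzzxyxz
  rot[12] = xzyzxxy$zzzyxzzxyxzx
  rot[13] = zyzxxy$zzzyxzzxyxzxx
  rot[14] = yzxxy$zzzyxzzxyxzxxz
  rot[15] = zxxy$zzzyxzzxyxzxxzy
  rot[16] = xxy$zzzyxzzxyxzxxzyz
  rot[17] = xy$zzzyxzzxyxzxxzyzx
  rot[18] = y$zzzyxzzxyxzxxzyzxx
  rot[19] = $zzzyxzzxyxzxxzyzxxy
Sorted (with $ < everything):
  sorted[0] = $zzzyxzzxyxzxxzyzxxy  (last char: 'y')
  sorted[1] = xxy$zzzyxzzxyxzxxzyz  (last char: 'z')
  sorted[2] = xxzyzxxy$zzzyxzzxyxz  (last char: 'z')
  sorted[3] = xy$zzzyxzzxyxzxxzyzx  (last char: 'x')
  sorted[4] = xyxzxxzyzxxy$zzzyxzz  (last char: 'z')
  sorted[5] = xzxxzyzxxy$zzzyxzzxy  (last char: 'y')
  sorted[6] = xzyzxxy$zzzyxzzxyxzx  (last char: 'x')
  sorted[7] = xzzxyxzxxzyzxxy$zzzy  (last char: 'y')
  sorted[8] = y$zzzyxzzxyxzxxzyzxx  (last char: 'x')
  sorted[9] = yxzxxzyzxxy$zzzyxzzx  (last char: 'x')
  sorted[10] = yxzzxyxzxxzyzxxy$zzz  (last char: 'z')
  sorted[11] = yzxxy$zzzyxzzxyxzxxz  (last char: 'z')
  sorted[12] = zxxy$zzzyxzzxyxzxxzy  (last char: 'y')
  sorted[13] = zxxzyzxxy$zzzyxzzxyx  (last char: 'x')
  sorted[14] = zxyxzxxzyzxxy$zzzyxz  (last char: 'z')
  sorted[15] = zyxzzxyxzxxzyzxxy$zz  (last char: 'z')
  sorted[16] = zyzxxy$zzzyxzzxyxzxx  (last char: 'x')
  sorted[17] = zzxyxzxxzyzxxy$zzzyx  (last char: 'x')
  sorted[18] = zzyxzzxyxzxxzyzxxy$z  (last char: 'z')
  sorted[19] = zzzyxzzxyxzxxzyzxxy$  (last char: '$')
Last column: yzzxzyxyxxzzyxzzxxz$
Original string S is at sorted index 19

Answer: yzzxzyxyxxzzyxzzxxz$
19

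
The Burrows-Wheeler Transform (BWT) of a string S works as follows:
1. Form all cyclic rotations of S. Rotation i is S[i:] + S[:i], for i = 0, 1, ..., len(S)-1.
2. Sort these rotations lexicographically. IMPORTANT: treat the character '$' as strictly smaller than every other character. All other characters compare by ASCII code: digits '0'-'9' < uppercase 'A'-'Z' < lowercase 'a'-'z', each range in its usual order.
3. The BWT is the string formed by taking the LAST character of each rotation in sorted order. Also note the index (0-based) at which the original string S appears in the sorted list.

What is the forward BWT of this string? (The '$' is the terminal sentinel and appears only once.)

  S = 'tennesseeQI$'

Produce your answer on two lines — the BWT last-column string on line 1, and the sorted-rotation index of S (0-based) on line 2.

Answer: IQeestnnese$
11

Derivation:
All 12 rotations (rotation i = S[i:]+S[:i]):
  rot[0] = tennesseeQI$
  rot[1] = ennesseeQI$t
  rot[2] = nnesseeQI$te
  rot[3] = nesseeQI$ten
  rot[4] = esseeQI$tenn
  rot[5] = sseeQI$tenne
  rot[6] = seeQI$tennes
  rot[7] = eeQI$tenness
  rot[8] = eQI$tennesse
  rot[9] = QI$tennessee
  rot[10] = I$tennesseeQ
  rot[11] = $tennesseeQI
Sorted (with $ < everything):
  sorted[0] = $tennesseeQI  (last char: 'I')
  sorted[1] = I$tennesseeQ  (last char: 'Q')
  sorted[2] = QI$tennessee  (last char: 'e')
  sorted[3] = eQI$tennesse  (last char: 'e')
  sorted[4] = eeQI$tenness  (last char: 's')
  sorted[5] = ennesseeQI$t  (last char: 't')
  sorted[6] = esseeQI$tenn  (last char: 'n')
  sorted[7] = nesseeQI$ten  (last char: 'n')
  sorted[8] = nnesseeQI$te  (last char: 'e')
  sorted[9] = seeQI$tennes  (last char: 's')
  sorted[10] = sseeQI$tenne  (last char: 'e')
  sorted[11] = tennesseeQI$  (last char: '$')
Last column: IQeestnnese$
Original string S is at sorted index 11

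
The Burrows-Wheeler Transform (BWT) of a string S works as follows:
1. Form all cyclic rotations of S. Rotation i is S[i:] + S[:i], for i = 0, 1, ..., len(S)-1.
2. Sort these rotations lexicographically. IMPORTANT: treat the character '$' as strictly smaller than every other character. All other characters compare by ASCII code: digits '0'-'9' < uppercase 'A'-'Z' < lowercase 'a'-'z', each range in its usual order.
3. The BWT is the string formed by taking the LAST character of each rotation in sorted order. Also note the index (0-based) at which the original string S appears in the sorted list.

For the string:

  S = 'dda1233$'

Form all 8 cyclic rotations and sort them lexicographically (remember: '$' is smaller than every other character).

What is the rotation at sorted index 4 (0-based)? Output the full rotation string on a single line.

Answer: 33$dda12

Derivation:
All 8 rotations (rotation i = S[i:]+S[:i]):
  rot[0] = dda1233$
  rot[1] = da1233$d
  rot[2] = a1233$dd
  rot[3] = 1233$dda
  rot[4] = 233$dda1
  rot[5] = 33$dda12
  rot[6] = 3$dda123
  rot[7] = $dda1233
Sorted (with $ < everything):
  sorted[0] = $dda1233
  sorted[1] = 1233$dda
  sorted[2] = 233$dda1
  sorted[3] = 3$dda123
  sorted[4] = 33$dda12
  sorted[5] = a1233$dd
  sorted[6] = da1233$d
  sorted[7] = dda1233$
sorted[4] = 33$dda12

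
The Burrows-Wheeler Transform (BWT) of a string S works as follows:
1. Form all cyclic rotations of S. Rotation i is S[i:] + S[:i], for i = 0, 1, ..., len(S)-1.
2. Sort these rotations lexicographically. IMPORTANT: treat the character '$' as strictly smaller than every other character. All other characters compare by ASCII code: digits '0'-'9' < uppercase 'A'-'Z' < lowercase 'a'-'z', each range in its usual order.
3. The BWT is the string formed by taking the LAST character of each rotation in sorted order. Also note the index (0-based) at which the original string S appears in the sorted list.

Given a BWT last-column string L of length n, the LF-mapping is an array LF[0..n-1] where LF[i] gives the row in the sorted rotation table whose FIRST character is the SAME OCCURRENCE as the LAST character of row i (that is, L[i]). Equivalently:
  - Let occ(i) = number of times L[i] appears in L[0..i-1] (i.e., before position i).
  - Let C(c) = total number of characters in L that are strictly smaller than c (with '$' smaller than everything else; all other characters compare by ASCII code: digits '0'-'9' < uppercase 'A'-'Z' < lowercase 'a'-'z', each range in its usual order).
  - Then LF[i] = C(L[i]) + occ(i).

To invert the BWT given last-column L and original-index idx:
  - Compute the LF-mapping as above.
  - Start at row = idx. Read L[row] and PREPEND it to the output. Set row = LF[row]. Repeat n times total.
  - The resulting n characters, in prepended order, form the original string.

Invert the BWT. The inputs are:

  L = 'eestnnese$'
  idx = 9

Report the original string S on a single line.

Answer: tennessee$

Derivation:
LF mapping: 1 2 7 9 5 6 3 8 4 0
Walk LF starting at row 9, prepending L[row]:
  step 1: row=9, L[9]='$', prepend. Next row=LF[9]=0
  step 2: row=0, L[0]='e', prepend. Next row=LF[0]=1
  step 3: row=1, L[1]='e', prepend. Next row=LF[1]=2
  step 4: row=2, L[2]='s', prepend. Next row=LF[2]=7
  step 5: row=7, L[7]='s', prepend. Next row=LF[7]=8
  step 6: row=8, L[8]='e', prepend. Next row=LF[8]=4
  step 7: row=4, L[4]='n', prepend. Next row=LF[4]=5
  step 8: row=5, L[5]='n', prepend. Next row=LF[5]=6
  step 9: row=6, L[6]='e', prepend. Next row=LF[6]=3
  step 10: row=3, L[3]='t', prepend. Next row=LF[3]=9
Reversed output: tennessee$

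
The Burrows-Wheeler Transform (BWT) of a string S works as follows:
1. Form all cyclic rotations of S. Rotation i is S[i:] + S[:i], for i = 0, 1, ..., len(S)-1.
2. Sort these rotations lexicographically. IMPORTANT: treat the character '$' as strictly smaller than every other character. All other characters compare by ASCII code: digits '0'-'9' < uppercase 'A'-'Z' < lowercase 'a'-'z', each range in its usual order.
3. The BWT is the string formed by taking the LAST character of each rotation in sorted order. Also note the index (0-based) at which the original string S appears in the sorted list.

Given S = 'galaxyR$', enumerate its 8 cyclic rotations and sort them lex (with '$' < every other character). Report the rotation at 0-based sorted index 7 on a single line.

All 8 rotations (rotation i = S[i:]+S[:i]):
  rot[0] = galaxyR$
  rot[1] = alaxyR$g
  rot[2] = laxyR$ga
  rot[3] = axyR$gal
  rot[4] = xyR$gala
  rot[5] = yR$galax
  rot[6] = R$galaxy
  rot[7] = $galaxyR
Sorted (with $ < everything):
  sorted[0] = $galaxyR
  sorted[1] = R$galaxy
  sorted[2] = alaxyR$g
  sorted[3] = axyR$gal
  sorted[4] = galaxyR$
  sorted[5] = laxyR$ga
  sorted[6] = xyR$gala
  sorted[7] = yR$galax
sorted[7] = yR$galax

Answer: yR$galax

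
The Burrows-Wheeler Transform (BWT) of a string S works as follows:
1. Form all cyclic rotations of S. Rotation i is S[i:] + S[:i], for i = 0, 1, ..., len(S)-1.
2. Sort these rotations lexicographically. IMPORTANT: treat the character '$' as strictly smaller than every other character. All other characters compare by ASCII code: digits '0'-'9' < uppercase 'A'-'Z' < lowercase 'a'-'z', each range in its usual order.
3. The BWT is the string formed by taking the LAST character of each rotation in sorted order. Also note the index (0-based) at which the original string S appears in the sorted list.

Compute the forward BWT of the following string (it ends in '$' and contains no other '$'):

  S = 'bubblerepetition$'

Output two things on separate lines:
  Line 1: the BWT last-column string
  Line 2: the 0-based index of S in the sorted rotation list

Answer: nub$rlpttboieeieb
3

Derivation:
All 17 rotations (rotation i = S[i:]+S[:i]):
  rot[0] = bubblerepetition$
  rot[1] = ubblerepetition$b
  rot[2] = bblerepetition$bu
  rot[3] = blerepetition$bub
  rot[4] = lerepetition$bubb
  rot[5] = erepetition$bubbl
  rot[6] = repetition$bubble
  rot[7] = epetition$bubbler
  rot[8] = petition$bubblere
  rot[9] = etition$bubblerep
  rot[10] = tition$bubblerepe
  rot[11] = ition$bubblerepet
  rot[12] = tion$bubblerepeti
  rot[13] = ion$bubblerepetit
  rot[14] = on$bubblerepetiti
  rot[15] = n$bubblerepetitio
  rot[16] = $bubblerepetition
Sorted (with $ < everything):
  sorted[0] = $bubblerepetition  (last char: 'n')
  sorted[1] = bblerepetition$bu  (last char: 'u')
  sorted[2] = blerepetition$bub  (last char: 'b')
  sorted[3] = bubblerepetition$  (last char: '$')
  sorted[4] = epetition$bubbler  (last char: 'r')
  sorted[5] = erepetition$bubbl  (last char: 'l')
  sorted[6] = etition$bubblerep  (last char: 'p')
  sorted[7] = ion$bubblerepetit  (last char: 't')
  sorted[8] = ition$bubblerepet  (last char: 't')
  sorted[9] = lerepetition$bubb  (last char: 'b')
  sorted[10] = n$bubblerepetitio  (last char: 'o')
  sorted[11] = on$bubblerepetiti  (last char: 'i')
  sorted[12] = petition$bubblere  (last char: 'e')
  sorted[13] = repetition$bubble  (last char: 'e')
  sorted[14] = tion$bubblerepeti  (last char: 'i')
  sorted[15] = tition$bubblerepe  (last char: 'e')
  sorted[16] = ubblerepetition$b  (last char: 'b')
Last column: nub$rlpttboieeieb
Original string S is at sorted index 3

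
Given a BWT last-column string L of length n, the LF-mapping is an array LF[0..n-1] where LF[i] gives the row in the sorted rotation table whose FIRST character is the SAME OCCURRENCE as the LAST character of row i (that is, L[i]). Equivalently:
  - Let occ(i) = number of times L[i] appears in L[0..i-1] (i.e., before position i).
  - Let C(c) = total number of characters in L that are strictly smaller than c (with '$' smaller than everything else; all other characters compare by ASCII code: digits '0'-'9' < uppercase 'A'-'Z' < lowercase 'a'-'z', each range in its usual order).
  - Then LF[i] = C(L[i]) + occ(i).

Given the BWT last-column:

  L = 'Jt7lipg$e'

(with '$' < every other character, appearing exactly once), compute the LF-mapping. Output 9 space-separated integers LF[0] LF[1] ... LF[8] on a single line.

Answer: 2 8 1 6 5 7 4 0 3

Derivation:
Char counts: '$':1, '7':1, 'J':1, 'e':1, 'g':1, 'i':1, 'l':1, 'p':1, 't':1
C (first-col start): C('$')=0, C('7')=1, C('J')=2, C('e')=3, C('g')=4, C('i')=5, C('l')=6, C('p')=7, C('t')=8
L[0]='J': occ=0, LF[0]=C('J')+0=2+0=2
L[1]='t': occ=0, LF[1]=C('t')+0=8+0=8
L[2]='7': occ=0, LF[2]=C('7')+0=1+0=1
L[3]='l': occ=0, LF[3]=C('l')+0=6+0=6
L[4]='i': occ=0, LF[4]=C('i')+0=5+0=5
L[5]='p': occ=0, LF[5]=C('p')+0=7+0=7
L[6]='g': occ=0, LF[6]=C('g')+0=4+0=4
L[7]='$': occ=0, LF[7]=C('$')+0=0+0=0
L[8]='e': occ=0, LF[8]=C('e')+0=3+0=3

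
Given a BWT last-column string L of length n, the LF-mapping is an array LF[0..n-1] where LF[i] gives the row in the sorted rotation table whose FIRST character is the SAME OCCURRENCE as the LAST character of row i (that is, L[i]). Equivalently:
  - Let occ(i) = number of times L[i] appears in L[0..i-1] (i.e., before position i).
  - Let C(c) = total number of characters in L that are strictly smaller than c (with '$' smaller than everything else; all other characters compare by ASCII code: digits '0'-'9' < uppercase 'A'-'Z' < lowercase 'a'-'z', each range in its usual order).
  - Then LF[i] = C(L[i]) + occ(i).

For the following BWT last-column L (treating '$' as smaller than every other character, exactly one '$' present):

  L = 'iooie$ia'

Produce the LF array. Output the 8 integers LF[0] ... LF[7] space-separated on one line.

Char counts: '$':1, 'a':1, 'e':1, 'i':3, 'o':2
C (first-col start): C('$')=0, C('a')=1, C('e')=2, C('i')=3, C('o')=6
L[0]='i': occ=0, LF[0]=C('i')+0=3+0=3
L[1]='o': occ=0, LF[1]=C('o')+0=6+0=6
L[2]='o': occ=1, LF[2]=C('o')+1=6+1=7
L[3]='i': occ=1, LF[3]=C('i')+1=3+1=4
L[4]='e': occ=0, LF[4]=C('e')+0=2+0=2
L[5]='$': occ=0, LF[5]=C('$')+0=0+0=0
L[6]='i': occ=2, LF[6]=C('i')+2=3+2=5
L[7]='a': occ=0, LF[7]=C('a')+0=1+0=1

Answer: 3 6 7 4 2 0 5 1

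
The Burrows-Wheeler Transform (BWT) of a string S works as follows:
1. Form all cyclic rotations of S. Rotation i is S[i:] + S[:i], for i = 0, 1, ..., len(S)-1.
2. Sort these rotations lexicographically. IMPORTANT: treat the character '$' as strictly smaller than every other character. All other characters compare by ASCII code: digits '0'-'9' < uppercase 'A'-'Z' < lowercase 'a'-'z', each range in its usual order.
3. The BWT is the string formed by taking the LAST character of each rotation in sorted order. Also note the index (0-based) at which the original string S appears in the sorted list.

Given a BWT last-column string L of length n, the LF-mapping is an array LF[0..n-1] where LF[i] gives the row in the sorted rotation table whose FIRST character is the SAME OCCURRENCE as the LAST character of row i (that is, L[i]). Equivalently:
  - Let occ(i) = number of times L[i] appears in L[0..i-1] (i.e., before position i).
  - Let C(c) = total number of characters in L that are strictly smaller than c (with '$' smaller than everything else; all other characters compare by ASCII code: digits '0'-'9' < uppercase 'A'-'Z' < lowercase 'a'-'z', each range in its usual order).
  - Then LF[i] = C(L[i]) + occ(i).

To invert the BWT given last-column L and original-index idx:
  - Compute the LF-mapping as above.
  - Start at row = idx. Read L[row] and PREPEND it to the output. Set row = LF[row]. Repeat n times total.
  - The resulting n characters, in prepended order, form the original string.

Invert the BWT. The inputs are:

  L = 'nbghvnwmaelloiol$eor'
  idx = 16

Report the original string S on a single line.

Answer: overwhelmingballoon$

Derivation:
LF mapping: 12 2 5 6 18 13 19 11 1 3 8 9 14 7 15 10 0 4 16 17
Walk LF starting at row 16, prepending L[row]:
  step 1: row=16, L[16]='$', prepend. Next row=LF[16]=0
  step 2: row=0, L[0]='n', prepend. Next row=LF[0]=12
  step 3: row=12, L[12]='o', prepend. Next row=LF[12]=14
  step 4: row=14, L[14]='o', prepend. Next row=LF[14]=15
  step 5: row=15, L[15]='l', prepend. Next row=LF[15]=10
  step 6: row=10, L[10]='l', prepend. Next row=LF[10]=8
  step 7: row=8, L[8]='a', prepend. Next row=LF[8]=1
  step 8: row=1, L[1]='b', prepend. Next row=LF[1]=2
  step 9: row=2, L[2]='g', prepend. Next row=LF[2]=5
  step 10: row=5, L[5]='n', prepend. Next row=LF[5]=13
  step 11: row=13, L[13]='i', prepend. Next row=LF[13]=7
  step 12: row=7, L[7]='m', prepend. Next row=LF[7]=11
  step 13: row=11, L[11]='l', prepend. Next row=LF[11]=9
  step 14: row=9, L[9]='e', prepend. Next row=LF[9]=3
  step 15: row=3, L[3]='h', prepend. Next row=LF[3]=6
  step 16: row=6, L[6]='w', prepend. Next row=LF[6]=19
  step 17: row=19, L[19]='r', prepend. Next row=LF[19]=17
  step 18: row=17, L[17]='e', prepend. Next row=LF[17]=4
  step 19: row=4, L[4]='v', prepend. Next row=LF[4]=18
  step 20: row=18, L[18]='o', prepend. Next row=LF[18]=16
Reversed output: overwhelmingballoon$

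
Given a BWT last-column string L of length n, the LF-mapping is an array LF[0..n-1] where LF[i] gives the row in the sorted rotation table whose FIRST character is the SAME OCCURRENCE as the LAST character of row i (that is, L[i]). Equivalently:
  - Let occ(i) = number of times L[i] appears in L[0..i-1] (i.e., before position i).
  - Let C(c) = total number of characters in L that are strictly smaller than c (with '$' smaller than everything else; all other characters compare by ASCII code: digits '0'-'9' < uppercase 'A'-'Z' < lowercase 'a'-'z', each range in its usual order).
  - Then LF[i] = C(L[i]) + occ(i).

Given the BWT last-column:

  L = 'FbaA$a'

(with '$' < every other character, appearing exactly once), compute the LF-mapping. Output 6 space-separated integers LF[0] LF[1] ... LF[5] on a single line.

Char counts: '$':1, 'A':1, 'F':1, 'a':2, 'b':1
C (first-col start): C('$')=0, C('A')=1, C('F')=2, C('a')=3, C('b')=5
L[0]='F': occ=0, LF[0]=C('F')+0=2+0=2
L[1]='b': occ=0, LF[1]=C('b')+0=5+0=5
L[2]='a': occ=0, LF[2]=C('a')+0=3+0=3
L[3]='A': occ=0, LF[3]=C('A')+0=1+0=1
L[4]='$': occ=0, LF[4]=C('$')+0=0+0=0
L[5]='a': occ=1, LF[5]=C('a')+1=3+1=4

Answer: 2 5 3 1 0 4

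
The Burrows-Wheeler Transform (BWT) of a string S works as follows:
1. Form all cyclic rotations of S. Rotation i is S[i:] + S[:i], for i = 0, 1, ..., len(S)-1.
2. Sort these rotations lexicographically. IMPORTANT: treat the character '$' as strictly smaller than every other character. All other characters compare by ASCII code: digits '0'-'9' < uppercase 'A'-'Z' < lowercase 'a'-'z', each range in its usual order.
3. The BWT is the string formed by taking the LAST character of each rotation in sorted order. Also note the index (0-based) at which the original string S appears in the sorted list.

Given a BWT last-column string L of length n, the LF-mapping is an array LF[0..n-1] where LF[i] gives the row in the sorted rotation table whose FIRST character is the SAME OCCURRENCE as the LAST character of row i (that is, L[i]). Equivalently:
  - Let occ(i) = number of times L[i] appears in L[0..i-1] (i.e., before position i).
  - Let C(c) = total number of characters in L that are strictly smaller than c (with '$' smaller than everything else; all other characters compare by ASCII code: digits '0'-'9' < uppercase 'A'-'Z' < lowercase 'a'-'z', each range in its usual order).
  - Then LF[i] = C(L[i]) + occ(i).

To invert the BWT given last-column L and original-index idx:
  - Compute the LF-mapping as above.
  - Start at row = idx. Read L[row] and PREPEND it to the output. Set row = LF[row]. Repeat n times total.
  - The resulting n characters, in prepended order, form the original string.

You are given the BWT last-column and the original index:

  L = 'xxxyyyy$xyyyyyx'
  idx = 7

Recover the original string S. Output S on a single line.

LF mapping: 1 2 3 6 7 8 9 0 4 10 11 12 13 14 5
Walk LF starting at row 7, prepending L[row]:
  step 1: row=7, L[7]='$', prepend. Next row=LF[7]=0
  step 2: row=0, L[0]='x', prepend. Next row=LF[0]=1
  step 3: row=1, L[1]='x', prepend. Next row=LF[1]=2
  step 4: row=2, L[2]='x', prepend. Next row=LF[2]=3
  step 5: row=3, L[3]='y', prepend. Next row=LF[3]=6
  step 6: row=6, L[6]='y', prepend. Next row=LF[6]=9
  step 7: row=9, L[9]='y', prepend. Next row=LF[9]=10
  step 8: row=10, L[10]='y', prepend. Next row=LF[10]=11
  step 9: row=11, L[11]='y', prepend. Next row=LF[11]=12
  step 10: row=12, L[12]='y', prepend. Next row=LF[12]=13
  step 11: row=13, L[13]='y', prepend. Next row=LF[13]=14
  step 12: row=14, L[14]='x', prepend. Next row=LF[14]=5
  step 13: row=5, L[5]='y', prepend. Next row=LF[5]=8
  step 14: row=8, L[8]='x', prepend. Next row=LF[8]=4
  step 15: row=4, L[4]='y', prepend. Next row=LF[4]=7
Reversed output: yxyxyyyyyyyxxx$

Answer: yxyxyyyyyyyxxx$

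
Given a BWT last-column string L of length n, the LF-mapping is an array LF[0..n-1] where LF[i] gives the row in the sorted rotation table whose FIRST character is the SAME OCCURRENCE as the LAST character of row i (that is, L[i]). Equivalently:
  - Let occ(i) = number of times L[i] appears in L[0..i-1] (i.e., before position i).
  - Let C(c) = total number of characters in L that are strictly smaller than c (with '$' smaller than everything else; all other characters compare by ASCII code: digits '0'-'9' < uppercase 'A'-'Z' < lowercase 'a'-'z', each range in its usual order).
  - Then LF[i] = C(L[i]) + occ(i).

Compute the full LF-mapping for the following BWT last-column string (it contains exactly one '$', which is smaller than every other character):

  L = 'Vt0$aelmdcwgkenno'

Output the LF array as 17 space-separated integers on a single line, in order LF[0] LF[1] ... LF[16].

Char counts: '$':1, '0':1, 'V':1, 'a':1, 'c':1, 'd':1, 'e':2, 'g':1, 'k':1, 'l':1, 'm':1, 'n':2, 'o':1, 't':1, 'w':1
C (first-col start): C('$')=0, C('0')=1, C('V')=2, C('a')=3, C('c')=4, C('d')=5, C('e')=6, C('g')=8, C('k')=9, C('l')=10, C('m')=11, C('n')=12, C('o')=14, C('t')=15, C('w')=16
L[0]='V': occ=0, LF[0]=C('V')+0=2+0=2
L[1]='t': occ=0, LF[1]=C('t')+0=15+0=15
L[2]='0': occ=0, LF[2]=C('0')+0=1+0=1
L[3]='$': occ=0, LF[3]=C('$')+0=0+0=0
L[4]='a': occ=0, LF[4]=C('a')+0=3+0=3
L[5]='e': occ=0, LF[5]=C('e')+0=6+0=6
L[6]='l': occ=0, LF[6]=C('l')+0=10+0=10
L[7]='m': occ=0, LF[7]=C('m')+0=11+0=11
L[8]='d': occ=0, LF[8]=C('d')+0=5+0=5
L[9]='c': occ=0, LF[9]=C('c')+0=4+0=4
L[10]='w': occ=0, LF[10]=C('w')+0=16+0=16
L[11]='g': occ=0, LF[11]=C('g')+0=8+0=8
L[12]='k': occ=0, LF[12]=C('k')+0=9+0=9
L[13]='e': occ=1, LF[13]=C('e')+1=6+1=7
L[14]='n': occ=0, LF[14]=C('n')+0=12+0=12
L[15]='n': occ=1, LF[15]=C('n')+1=12+1=13
L[16]='o': occ=0, LF[16]=C('o')+0=14+0=14

Answer: 2 15 1 0 3 6 10 11 5 4 16 8 9 7 12 13 14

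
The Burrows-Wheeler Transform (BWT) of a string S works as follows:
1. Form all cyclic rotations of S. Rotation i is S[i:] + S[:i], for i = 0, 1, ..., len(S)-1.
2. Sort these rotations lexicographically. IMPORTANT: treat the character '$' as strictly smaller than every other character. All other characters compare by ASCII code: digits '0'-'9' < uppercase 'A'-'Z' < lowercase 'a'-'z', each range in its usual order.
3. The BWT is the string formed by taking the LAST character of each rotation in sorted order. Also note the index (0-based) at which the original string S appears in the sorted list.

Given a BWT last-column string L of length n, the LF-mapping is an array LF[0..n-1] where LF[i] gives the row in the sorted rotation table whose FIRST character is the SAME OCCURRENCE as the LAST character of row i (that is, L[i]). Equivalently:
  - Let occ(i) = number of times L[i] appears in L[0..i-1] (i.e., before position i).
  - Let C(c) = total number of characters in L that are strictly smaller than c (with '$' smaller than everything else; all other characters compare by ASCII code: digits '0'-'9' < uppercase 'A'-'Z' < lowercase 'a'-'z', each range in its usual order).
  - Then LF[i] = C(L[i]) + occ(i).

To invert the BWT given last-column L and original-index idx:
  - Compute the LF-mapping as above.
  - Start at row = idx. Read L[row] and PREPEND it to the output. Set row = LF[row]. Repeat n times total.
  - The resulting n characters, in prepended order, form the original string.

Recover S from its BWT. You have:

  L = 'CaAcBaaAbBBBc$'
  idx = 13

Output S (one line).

LF mapping: 7 8 1 12 3 9 10 2 11 4 5 6 13 0
Walk LF starting at row 13, prepending L[row]:
  step 1: row=13, L[13]='$', prepend. Next row=LF[13]=0
  step 2: row=0, L[0]='C', prepend. Next row=LF[0]=7
  step 3: row=7, L[7]='A', prepend. Next row=LF[7]=2
  step 4: row=2, L[2]='A', prepend. Next row=LF[2]=1
  step 5: row=1, L[1]='a', prepend. Next row=LF[1]=8
  step 6: row=8, L[8]='b', prepend. Next row=LF[8]=11
  step 7: row=11, L[11]='B', prepend. Next row=LF[11]=6
  step 8: row=6, L[6]='a', prepend. Next row=LF[6]=10
  step 9: row=10, L[10]='B', prepend. Next row=LF[10]=5
  step 10: row=5, L[5]='a', prepend. Next row=LF[5]=9
  step 11: row=9, L[9]='B', prepend. Next row=LF[9]=4
  step 12: row=4, L[4]='B', prepend. Next row=LF[4]=3
  step 13: row=3, L[3]='c', prepend. Next row=LF[3]=12
  step 14: row=12, L[12]='c', prepend. Next row=LF[12]=13
Reversed output: ccBBaBaBbaAAC$

Answer: ccBBaBaBbaAAC$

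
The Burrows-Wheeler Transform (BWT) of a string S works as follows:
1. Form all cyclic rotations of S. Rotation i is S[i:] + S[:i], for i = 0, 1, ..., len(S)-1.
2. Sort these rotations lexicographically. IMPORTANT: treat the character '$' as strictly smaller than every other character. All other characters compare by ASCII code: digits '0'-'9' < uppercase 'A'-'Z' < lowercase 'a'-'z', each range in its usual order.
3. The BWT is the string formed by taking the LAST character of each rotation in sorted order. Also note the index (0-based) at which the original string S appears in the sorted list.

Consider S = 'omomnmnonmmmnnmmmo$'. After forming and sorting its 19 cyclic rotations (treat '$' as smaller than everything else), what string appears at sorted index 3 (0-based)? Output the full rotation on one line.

Answer: mmnnmmmo$omomnmnonm

Derivation:
All 19 rotations (rotation i = S[i:]+S[:i]):
  rot[0] = omomnmnonmmmnnmmmo$
  rot[1] = momnmnonmmmnnmmmo$o
  rot[2] = omnmnonmmmnnmmmo$om
  rot[3] = mnmnonmmmnnmmmo$omo
  rot[4] = nmnonmmmnnmmmo$omom
  rot[5] = mnonmmmnnmmmo$omomn
  rot[6] = nonmmmnnmmmo$omomnm
  rot[7] = onmmmnnmmmo$omomnmn
  rot[8] = nmmmnnmmmo$omomnmno
  rot[9] = mmmnnmmmo$omomnmnon
  rot[10] = mmnnmmmo$omomnmnonm
  rot[11] = mnnmmmo$omomnmnonmm
  rot[12] = nnmmmo$omomnmnonmmm
  rot[13] = nmmmo$omomnmnonmmmn
  rot[14] = mmmo$omomnmnonmmmnn
  rot[15] = mmo$omomnmnonmmmnnm
  rot[16] = mo$omomnmnonmmmnnmm
  rot[17] = o$omomnmnonmmmnnmmm
  rot[18] = $omomnmnonmmmnnmmmo
Sorted (with $ < everything):
  sorted[0] = $omomnmnonmmmnnmmmo
  sorted[1] = mmmnnmmmo$omomnmnon
  sorted[2] = mmmo$omomnmnonmmmnn
  sorted[3] = mmnnmmmo$omomnmnonm
  sorted[4] = mmo$omomnmnonmmmnnm
  sorted[5] = mnmnonmmmnnmmmo$omo
  sorted[6] = mnnmmmo$omomnmnonmm
  sorted[7] = mnonmmmnnmmmo$omomn
  sorted[8] = mo$omomnmnonmmmnnmm
  sorted[9] = momnmnonmmmnnmmmo$o
  sorted[10] = nmmmnnmmmo$omomnmno
  sorted[11] = nmmmo$omomnmnonmmmn
  sorted[12] = nmnonmmmnnmmmo$omom
  sorted[13] = nnmmmo$omomnmnonmmm
  sorted[14] = nonmmmnnmmmo$omomnm
  sorted[15] = o$omomnmnonmmmnnmmm
  sorted[16] = omnmnonmmmnnmmmo$om
  sorted[17] = omomnmnonmmmnnmmmo$
  sorted[18] = onmmmnnmmmo$omomnmn
sorted[3] = mmnnmmmo$omomnmnonm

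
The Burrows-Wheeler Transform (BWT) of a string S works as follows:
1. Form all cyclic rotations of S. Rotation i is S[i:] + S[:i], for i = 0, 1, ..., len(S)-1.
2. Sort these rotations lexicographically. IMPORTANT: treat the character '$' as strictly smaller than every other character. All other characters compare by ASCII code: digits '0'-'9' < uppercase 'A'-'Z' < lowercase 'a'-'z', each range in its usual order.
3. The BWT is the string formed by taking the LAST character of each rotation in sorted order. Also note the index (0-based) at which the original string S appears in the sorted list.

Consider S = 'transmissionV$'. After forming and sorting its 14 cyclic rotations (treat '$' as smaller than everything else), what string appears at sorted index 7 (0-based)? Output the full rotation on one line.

All 14 rotations (rotation i = S[i:]+S[:i]):
  rot[0] = transmissionV$
  rot[1] = ransmissionV$t
  rot[2] = ansmissionV$tr
  rot[3] = nsmissionV$tra
  rot[4] = smissionV$tran
  rot[5] = missionV$trans
  rot[6] = issionV$transm
  rot[7] = ssionV$transmi
  rot[8] = sionV$transmis
  rot[9] = ionV$transmiss
  rot[10] = onV$transmissi
  rot[11] = nV$transmissio
  rot[12] = V$transmission
  rot[13] = $transmissionV
Sorted (with $ < everything):
  sorted[0] = $transmissionV
  sorted[1] = V$transmission
  sorted[2] = ansmissionV$tr
  sorted[3] = ionV$transmiss
  sorted[4] = issionV$transm
  sorted[5] = missionV$trans
  sorted[6] = nV$transmissio
  sorted[7] = nsmissionV$tra
  sorted[8] = onV$transmissi
  sorted[9] = ransmissionV$t
  sorted[10] = sionV$transmis
  sorted[11] = smissionV$tran
  sorted[12] = ssionV$transmi
  sorted[13] = transmissionV$
sorted[7] = nsmissionV$tra

Answer: nsmissionV$tra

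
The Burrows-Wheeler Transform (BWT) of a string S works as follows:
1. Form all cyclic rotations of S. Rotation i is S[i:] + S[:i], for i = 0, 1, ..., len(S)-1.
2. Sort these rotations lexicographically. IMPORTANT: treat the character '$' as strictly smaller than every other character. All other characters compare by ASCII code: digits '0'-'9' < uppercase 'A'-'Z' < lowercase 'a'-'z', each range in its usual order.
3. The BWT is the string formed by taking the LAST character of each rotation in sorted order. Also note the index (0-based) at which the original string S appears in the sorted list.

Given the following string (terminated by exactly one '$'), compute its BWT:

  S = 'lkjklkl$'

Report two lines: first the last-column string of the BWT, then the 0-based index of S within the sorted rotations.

Answer: lklljk$k
6

Derivation:
All 8 rotations (rotation i = S[i:]+S[:i]):
  rot[0] = lkjklkl$
  rot[1] = kjklkl$l
  rot[2] = jklkl$lk
  rot[3] = klkl$lkj
  rot[4] = lkl$lkjk
  rot[5] = kl$lkjkl
  rot[6] = l$lkjklk
  rot[7] = $lkjklkl
Sorted (with $ < everything):
  sorted[0] = $lkjklkl  (last char: 'l')
  sorted[1] = jklkl$lk  (last char: 'k')
  sorted[2] = kjklkl$l  (last char: 'l')
  sorted[3] = kl$lkjkl  (last char: 'l')
  sorted[4] = klkl$lkj  (last char: 'j')
  sorted[5] = l$lkjklk  (last char: 'k')
  sorted[6] = lkjklkl$  (last char: '$')
  sorted[7] = lkl$lkjk  (last char: 'k')
Last column: lklljk$k
Original string S is at sorted index 6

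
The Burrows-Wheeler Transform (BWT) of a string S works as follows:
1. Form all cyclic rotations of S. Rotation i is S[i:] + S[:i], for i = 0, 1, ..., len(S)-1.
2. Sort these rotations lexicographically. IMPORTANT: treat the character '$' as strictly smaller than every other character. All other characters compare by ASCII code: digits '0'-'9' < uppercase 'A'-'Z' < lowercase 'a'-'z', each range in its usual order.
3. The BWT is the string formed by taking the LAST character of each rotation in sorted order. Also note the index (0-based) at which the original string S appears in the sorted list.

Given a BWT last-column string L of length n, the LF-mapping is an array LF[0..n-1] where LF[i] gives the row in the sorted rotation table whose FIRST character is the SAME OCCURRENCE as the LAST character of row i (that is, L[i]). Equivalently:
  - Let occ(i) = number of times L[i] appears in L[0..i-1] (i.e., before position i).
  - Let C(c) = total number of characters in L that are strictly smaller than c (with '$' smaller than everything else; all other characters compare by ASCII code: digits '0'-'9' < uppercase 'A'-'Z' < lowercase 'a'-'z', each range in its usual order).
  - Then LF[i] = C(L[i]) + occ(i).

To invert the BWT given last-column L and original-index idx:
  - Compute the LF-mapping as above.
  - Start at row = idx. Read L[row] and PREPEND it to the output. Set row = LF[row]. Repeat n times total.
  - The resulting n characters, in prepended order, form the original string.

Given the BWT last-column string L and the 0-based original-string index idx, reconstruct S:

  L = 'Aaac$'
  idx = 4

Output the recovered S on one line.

LF mapping: 1 2 3 4 0
Walk LF starting at row 4, prepending L[row]:
  step 1: row=4, L[4]='$', prepend. Next row=LF[4]=0
  step 2: row=0, L[0]='A', prepend. Next row=LF[0]=1
  step 3: row=1, L[1]='a', prepend. Next row=LF[1]=2
  step 4: row=2, L[2]='a', prepend. Next row=LF[2]=3
  step 5: row=3, L[3]='c', prepend. Next row=LF[3]=4
Reversed output: caaA$

Answer: caaA$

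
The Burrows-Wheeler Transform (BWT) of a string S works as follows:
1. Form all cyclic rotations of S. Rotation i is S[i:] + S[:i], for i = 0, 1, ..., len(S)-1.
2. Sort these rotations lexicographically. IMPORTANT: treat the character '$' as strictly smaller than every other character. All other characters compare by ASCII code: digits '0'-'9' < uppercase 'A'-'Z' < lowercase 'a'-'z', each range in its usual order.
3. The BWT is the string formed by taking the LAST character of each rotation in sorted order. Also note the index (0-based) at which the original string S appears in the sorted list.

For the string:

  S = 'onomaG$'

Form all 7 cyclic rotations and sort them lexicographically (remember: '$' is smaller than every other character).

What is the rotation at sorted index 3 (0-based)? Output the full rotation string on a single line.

All 7 rotations (rotation i = S[i:]+S[:i]):
  rot[0] = onomaG$
  rot[1] = nomaG$o
  rot[2] = omaG$on
  rot[3] = maG$ono
  rot[4] = aG$onom
  rot[5] = G$onoma
  rot[6] = $onomaG
Sorted (with $ < everything):
  sorted[0] = $onomaG
  sorted[1] = G$onoma
  sorted[2] = aG$onom
  sorted[3] = maG$ono
  sorted[4] = nomaG$o
  sorted[5] = omaG$on
  sorted[6] = onomaG$
sorted[3] = maG$ono

Answer: maG$ono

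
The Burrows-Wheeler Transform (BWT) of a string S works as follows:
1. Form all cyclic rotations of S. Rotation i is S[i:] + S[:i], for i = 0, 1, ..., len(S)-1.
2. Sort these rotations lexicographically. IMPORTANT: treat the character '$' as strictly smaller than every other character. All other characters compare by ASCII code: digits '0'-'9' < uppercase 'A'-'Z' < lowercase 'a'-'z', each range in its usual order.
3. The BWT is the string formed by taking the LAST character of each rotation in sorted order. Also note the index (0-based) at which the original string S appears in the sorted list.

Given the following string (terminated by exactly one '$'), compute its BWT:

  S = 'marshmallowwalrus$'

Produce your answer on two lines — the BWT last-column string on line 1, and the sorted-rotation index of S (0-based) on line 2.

Answer: smwmsalah$lalurrwo
9

Derivation:
All 18 rotations (rotation i = S[i:]+S[:i]):
  rot[0] = marshmallowwalrus$
  rot[1] = arshmallowwalrus$m
  rot[2] = rshmallowwalrus$ma
  rot[3] = shmallowwalrus$mar
  rot[4] = hmallowwalrus$mars
  rot[5] = mallowwalrus$marsh
  rot[6] = allowwalrus$marshm
  rot[7] = llowwalrus$marshma
  rot[8] = lowwalrus$marshmal
  rot[9] = owwalrus$marshmall
  rot[10] = wwalrus$marshmallo
  rot[11] = walrus$marshmallow
  rot[12] = alrus$marshmalloww
  rot[13] = lrus$marshmallowwa
  rot[14] = rus$marshmallowwal
  rot[15] = us$marshmallowwalr
  rot[16] = s$marshmallowwalru
  rot[17] = $marshmallowwalrus
Sorted (with $ < everything):
  sorted[0] = $marshmallowwalrus  (last char: 's')
  sorted[1] = allowwalrus$marshm  (last char: 'm')
  sorted[2] = alrus$marshmalloww  (last char: 'w')
  sorted[3] = arshmallowwalrus$m  (last char: 'm')
  sorted[4] = hmallowwalrus$mars  (last char: 's')
  sorted[5] = llowwalrus$marshma  (last char: 'a')
  sorted[6] = lowwalrus$marshmal  (last char: 'l')
  sorted[7] = lrus$marshmallowwa  (last char: 'a')
  sorted[8] = mallowwalrus$marsh  (last char: 'h')
  sorted[9] = marshmallowwalrus$  (last char: '$')
  sorted[10] = owwalrus$marshmall  (last char: 'l')
  sorted[11] = rshmallowwalrus$ma  (last char: 'a')
  sorted[12] = rus$marshmallowwal  (last char: 'l')
  sorted[13] = s$marshmallowwalru  (last char: 'u')
  sorted[14] = shmallowwalrus$mar  (last char: 'r')
  sorted[15] = us$marshmallowwalr  (last char: 'r')
  sorted[16] = walrus$marshmallow  (last char: 'w')
  sorted[17] = wwalrus$marshmallo  (last char: 'o')
Last column: smwmsalah$lalurrwo
Original string S is at sorted index 9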